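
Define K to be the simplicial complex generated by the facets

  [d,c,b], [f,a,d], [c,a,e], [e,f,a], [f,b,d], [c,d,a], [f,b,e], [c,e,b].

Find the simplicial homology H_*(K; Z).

Order the vertices as a < b < c < d < e < f. Listing each simplex with vertices in this order, K has dimension 2 with simplices:

  0-simplices (6): a, b, c, d, e, f
  1-simplices (12): ac, ad, ae, af, bc, bd, be, bf, cd, ce, df, ef
  2-simplices (8): acd, ace, adf, aef, bcd, bce, bdf, bef

giving chain groups C_0 ≅ Z^6, C_1 ≅ Z^12, C_2 ≅ Z^8.

The boundary map ∂_1: C_1 → C_0 is given by ∂[p,q] = [q] − [p]. For instance
  ∂ac = c − a.
The resulting 6×12 matrix has rank 5, and its Smith normal form has invariant factors (1,1,1,1,1).

Boundary ∂_2: C_2 → C_1 acts by ∂[p,q,r] = [q,r] − [p,r] + [p,q]. For instance
  ∂bce = ce − be + bc,
  ∂aef = ef − af + ae.
This gives a 12×8 integer matrix of rank 7; reducing to Smith normal form yields diagonal entries (1,1,1,1,1,1,1).

From H_k ≅ ker(∂_k) / im(∂_{k+1}) we obtain:

  H_0: rank C_0 − rank ∂_1 = 6 − 5 = 1, and the invariant factors of ∂_1 are all 1, so H_0 ≅ Z.
  H_1: rank ker ∂_1 − rank ∂_2 = (12 − 5) − 7 = 0, and the invariant factors of ∂_2 are all 1, so H_1 ≅ 0.
  H_2: rank ker ∂_2 − rank ∂_3 = (8 − 7) − 0 = 1, and there is no ∂_3, so H_2 ≅ Z.

As a check, the Euler characteristic is 6 − 12 + 8 = 2, which agrees with 1 − 0 + 1 = 2.
(K is a triangulation of the 2-sphere S^2.)

H_0 = Z,  H_1 = 0,  H_2 = Z.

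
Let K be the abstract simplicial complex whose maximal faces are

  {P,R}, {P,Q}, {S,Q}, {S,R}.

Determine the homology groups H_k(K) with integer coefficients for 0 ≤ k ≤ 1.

K has 4 vertices, 4 edges.
rank ∂_0 = 0, rank ∂_1 = 3 ⇒ b_0 = 4 − 0 − 3 = 1; all invariant factors of ∂_1 are 1 so no torsion. So H_0 = Z.
rank ∂_1 = 3, rank ∂_2 = 0 ⇒ b_1 = 4 − 3 − 0 = 1. So H_1 = Z.

H_0 ≅ Z,  H_1 ≅ Z.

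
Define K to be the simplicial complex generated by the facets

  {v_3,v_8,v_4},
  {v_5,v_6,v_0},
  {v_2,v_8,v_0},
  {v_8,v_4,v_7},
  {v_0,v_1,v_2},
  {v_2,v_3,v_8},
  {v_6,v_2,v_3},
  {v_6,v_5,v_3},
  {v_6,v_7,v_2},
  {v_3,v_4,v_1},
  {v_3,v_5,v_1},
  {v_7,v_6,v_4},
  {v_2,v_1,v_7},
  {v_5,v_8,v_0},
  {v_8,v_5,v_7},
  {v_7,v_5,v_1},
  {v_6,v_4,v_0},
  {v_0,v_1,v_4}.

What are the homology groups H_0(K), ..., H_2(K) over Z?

H_0 ≅ Z,  H_1 ≅ Z^2,  H_2 ≅ Z.

Fix the vertex order v_0 < v_1 < v_2 < v_3 < v_4 < v_5 < v_6 < v_7 < v_8 and write every simplex with vertices in increasing order. Then dim K = 2 and the simplices of K are:

  0-simplices (9): [v_0], [v_1], [v_2], [v_3], [v_4], [v_5], [v_6], [v_7], [v_8]
  1-simplices (27): (27 of them)
  2-simplices (18): (18 of them)

Hence C_0 ≅ Z^9, C_1 ≅ Z^27, C_2 ≅ Z^18.

∂_1: C_1 → C_0 maps an edge to its endpoints' difference, ∂[p,q] = q − p. For instance
  ∂[v_2,v_6] = [v_6] − [v_2].
The resulting 9×27 matrix has rank 8, and its Smith normal form has invariant factors (1,1,1,1,1,1,1,1).

Boundary ∂_2: C_2 → C_1 maps a triangle to the signed sum of its edges. For instance
  ∂[v_4,v_6,v_7] = [v_6,v_7] − [v_4,v_7] + [v_4,v_6],
  ∂[v_0,v_5,v_8] = [v_5,v_8] − [v_0,v_8] + [v_0,v_5].
The 27×18 boundary matrix has rank 17 and Smith normal form diag(1,1,1,1,1,1,1,1,1,1,1,1,1,1,1,1,1).

From H_k ≅ ker(∂_k) / im(∂_{k+1}) we obtain:

  H_0: rank C_0 − rank ∂_1 = 9 − 8 = 1, and the invariant factors of ∂_1 are all 1, so H_0 ≅ Z.
  H_1: rank ker ∂_1 − rank ∂_2 = (27 − 8) − 17 = 2, and the invariant factors of ∂_2 are all 1, so H_1 ≅ Z^2.
  H_2: rank ker ∂_2 − rank ∂_3 = (18 − 17) − 0 = 1, and there is no ∂_3, so H_2 ≅ Z.

(K is a triangulation of the torus T^2.)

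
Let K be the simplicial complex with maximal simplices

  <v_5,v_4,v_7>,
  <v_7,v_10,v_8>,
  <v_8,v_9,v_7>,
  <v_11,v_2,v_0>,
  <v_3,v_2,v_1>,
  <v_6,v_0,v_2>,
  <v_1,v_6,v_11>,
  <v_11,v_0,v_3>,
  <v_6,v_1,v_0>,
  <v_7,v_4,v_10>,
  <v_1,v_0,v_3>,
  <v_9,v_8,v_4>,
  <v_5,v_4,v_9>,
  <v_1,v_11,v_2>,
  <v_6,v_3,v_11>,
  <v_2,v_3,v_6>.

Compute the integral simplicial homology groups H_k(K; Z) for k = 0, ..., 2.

Take the total order v_0 < v_1 < v_2 < v_3 < v_4 < v_5 < v_6 < v_7 < v_8 < v_9 < v_10 < v_11 on the vertex set. Then K (dimension 2) consists of the simplices:

  0-simplices (12): [v_0], [v_1], [v_2], [v_3], [v_4], [v_5], [v_6], [v_7], [v_8], [v_9], [v_10], [v_11]
  1-simplices (27): (27 of them)
  2-simplices (16): (16 of them)

giving chain groups C_0 ≅ Z^12, C_1 ≅ Z^27, C_2 ≅ Z^16.

∂_1: C_1 → C_0 maps an edge to its endpoints' difference, ∂[p,q] = q − p.
As a 12×27 matrix over Z this has rank 10, with invariant factors (1,1,1,1,1,1,1,1,1,1).

Boundary ∂_2: C_2 → C_1 maps a triangle to the signed sum of its edges. For instance
  ∂[v_4,v_5,v_7] = [v_5,v_7] − [v_4,v_7] + [v_4,v_5],
  ∂[v_1,v_6,v_11] = [v_6,v_11] − [v_1,v_11] + [v_1,v_6].
As a 27×16 matrix over Z this has rank 16, with invariant factors (1,1,1,1,1,1,1,1,1,1,1,1,1,1,1,2).

Reading off H_k = ker ∂_k / im ∂_{k+1}:

  H_0: rank C_0 − rank ∂_1 = 12 − 10 = 2, and the invariant factors of ∂_1 are all 1, so H_0 ≅ Z^2.
  H_1: rank ker ∂_1 − rank ∂_2 = (27 − 10) − 16 = 1, and ∂_2 has invariant factor 2 > 1, so H_1 ≅ Z ⊕ Z/2.
  H_2: rank ker ∂_2 − rank ∂_3 = (16 − 16) − 0 = 0, and there is no ∂_3, so H_2 ≅ 0.

As a check, the Euler characteristic is 12 − 27 + 16 = 1, which agrees with 2 − 1 + 0 = 1.
(K is a triangulation of the disjoint union of the real projective plane RP^2 and the cylinder S^1 x I.)

H_0 ≅ Z^2,  H_1 ≅ Z ⊕ Z/2,  H_2 = 0.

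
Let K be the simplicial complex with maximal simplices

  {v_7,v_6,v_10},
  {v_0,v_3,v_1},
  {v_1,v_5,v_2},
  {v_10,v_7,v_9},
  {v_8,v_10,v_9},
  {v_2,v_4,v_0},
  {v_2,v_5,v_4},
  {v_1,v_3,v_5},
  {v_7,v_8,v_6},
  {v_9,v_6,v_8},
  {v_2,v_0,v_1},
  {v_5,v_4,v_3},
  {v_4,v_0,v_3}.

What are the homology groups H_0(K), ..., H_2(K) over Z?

H_0 ≅ Z^2,  H_1 ≅ Z,  H_2 ≅ Z.

K has 11 vertices, 22 edges, 13 triangles.
rank ∂_0 = 0, rank ∂_1 = 9 ⇒ b_0 = 11 − 0 − 9 = 2; all invariant factors of ∂_1 are 1 so no torsion. So H_0 = Z^2.
rank ∂_1 = 9, rank ∂_2 = 12 ⇒ b_1 = 22 − 9 − 12 = 1; all invariant factors of ∂_2 are 1 so no torsion. So H_1 = Z.
rank ∂_2 = 12, rank ∂_3 = 0 ⇒ b_2 = 13 − 12 − 0 = 1. So H_2 = Z.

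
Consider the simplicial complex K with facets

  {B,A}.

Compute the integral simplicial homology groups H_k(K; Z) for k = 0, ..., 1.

H_0 ≅ Z,  H_1 = 0.

Take the total order A < B on the vertex set. Then K (dimension 1) consists of the simplices:

  0-simplices (2): A, B
  1-simplices (1): AB

giving chain groups C_0 ≅ Z^2, C_1 ≅ Z^1.

Boundary ∂_1: C_1 → C_0 sends each edge [p,q] (with p < q) to q − p.
The 2×1 boundary matrix has rank 1 and Smith normal form diag(1).

From H_k ≅ ker(∂_k) / im(∂_{k+1}) we obtain:

  H_0: rank C_0 − rank ∂_1 = 2 − 1 = 1, and the invariant factors of ∂_1 are all 1, so H_0 = Z.
  H_1: rank ker ∂_1 − rank ∂_2 = (1 − 1) − 0 = 0, and there is no ∂_2, so H_1 = 0.

(K is a triangulation of the 1-simplex.)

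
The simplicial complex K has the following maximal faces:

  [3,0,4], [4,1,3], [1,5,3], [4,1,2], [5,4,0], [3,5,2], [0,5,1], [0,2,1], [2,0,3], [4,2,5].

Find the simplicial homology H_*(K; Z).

H_0 = Z,  H_1 = Z_2,  H_2 = 0.

K has 6 vertices, 15 edges, 10 triangles.
rank ∂_0 = 0, rank ∂_1 = 5 ⇒ b_0 = 6 − 0 − 5 = 1; all invariant factors of ∂_1 are 1 so no torsion. So H_0 = Z.
rank ∂_1 = 5, rank ∂_2 = 10 ⇒ b_1 = 15 − 5 − 10 = 0; ∂_2 has invariant factor(s) [2] giving torsion. So H_1 = Z_2.
rank ∂_2 = 10, rank ∂_3 = 0 ⇒ b_2 = 10 − 10 − 0 = 0. So H_2 = 0.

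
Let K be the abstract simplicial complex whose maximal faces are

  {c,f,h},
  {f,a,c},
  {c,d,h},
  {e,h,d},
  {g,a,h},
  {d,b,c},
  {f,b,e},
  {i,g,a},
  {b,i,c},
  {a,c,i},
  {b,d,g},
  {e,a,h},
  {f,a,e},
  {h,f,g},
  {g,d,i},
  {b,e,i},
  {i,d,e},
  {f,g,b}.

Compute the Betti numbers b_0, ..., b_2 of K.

b_0 = 1, b_1 = 1, b_2 = 0.

We work with the vertex ordering a < b < c < d < e < f < g < h < i. The simplices of K, each written with vertices in increasing order, are:

  0-simplices (9): a, b, c, d, e, f, g, h, i
  1-simplices (27): ac, ae, af, ag, ah, ai, bc, bd, be, bf, bg, bi, cd, cf, ch, ci, de, dg, dh, di, ef, eh, ei, fg, fh, gh, gi
  2-simplices (18): acf, aci, aef, aeh, agh, agi, bcd, bci, bdg, bef, bei, bfg, cdh, cfh, deh, dei, dgi, fgh

Hence C_0 ≅ Z^9, C_1 ≅ Z^27, C_2 ≅ Z^18.

∂_1: C_1 → C_0 is given by ∂[p,q] = [q] − [p].
As a 9×27 matrix over Z this has rank 8, with invariant factors (1,1,1,1,1,1,1,1).

Boundary ∂_2: C_2 → C_1 sends each 2-simplex [p,q,r] to [q,r] − [p,r] + [p,q]. For instance
  ∂bcd = cd − bd + bc,
  ∂aeh = eh − ah + ae.
The resulting 27×18 matrix has rank 18, and its Smith normal form has invariant factors (1,1,1,1,1,1,1,1,1,1,1,1,1,1,1,1,1,2).

From H_k ≅ ker(∂_k) / im(∂_{k+1}) we obtain:

  H_0: rank C_0 − rank ∂_1 = 9 − 8 = 1, and the invariant factors of ∂_1 are all 1, so H_0 ≅ Z.
  H_1: rank ker ∂_1 − rank ∂_2 = (27 − 8) − 18 = 1, and ∂_2 has invariant factor 2 > 1, so H_1 ≅ Z ⊕ Z/2.
  H_2: rank ker ∂_2 − rank ∂_3 = (18 − 18) − 0 = 0, and there is no ∂_3, so H_2 ≅ 0.

Hence the Betti numbers are b_0 = 1, b_1 = 1, b_2 = 0.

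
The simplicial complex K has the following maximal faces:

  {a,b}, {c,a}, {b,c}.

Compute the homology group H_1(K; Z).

We work with the vertex ordering a < b < c. The simplices of K, each written with vertices in increasing order, are:

  0-simplices (3): a, b, c
  1-simplices (3): ab, ac, bc

giving chain groups C_0 ≅ Z^3, C_1 ≅ Z^3.

The boundary map ∂_1: C_1 → C_0 maps an edge to its endpoints' difference, ∂[p,q] = q − p. For instance
  ∂bc = c − b.
As a 3×3 matrix over Z this has rank 2, with invariant factors (1,1).

Reading off H_k = ker ∂_k / im ∂_{k+1}:

  H_1: rank ker ∂_1 − rank ∂_2 = (3 − 2) − 0 = 1, and there is no ∂_2, so H_1 = Z.

(K is a triangulation of the circle S^1.)

H_1 ≅ Z.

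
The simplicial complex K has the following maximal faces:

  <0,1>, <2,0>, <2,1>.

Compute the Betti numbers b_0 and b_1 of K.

We work with the vertex ordering 0 < 1 < 2. The simplices of K, each written with vertices in increasing order, are:

  0-simplices (3): [0], [1], [2]
  1-simplices (3): [0,1], [0,2], [1,2]

Hence C_0 ≅ Z^3, C_1 ≅ Z^3.

The boundary map ∂_1: C_1 → C_0 is given by ∂[p,q] = [q] − [p].
The 3×3 boundary matrix has rank 2 and Smith normal form diag(1,1).

Now H_k = ker ∂_k / im ∂_{k+1}, so:

  H_0: rank C_0 − rank ∂_1 = 3 − 2 = 1, and the invariant factors of ∂_1 are all 1, so H_0 ≅ Z.
  H_1: rank ker ∂_1 − rank ∂_2 = (3 − 2) − 0 = 1, and there is no ∂_2, so H_1 ≅ Z.

As a check, the Euler characteristic is 3 − 3 = 0, which agrees with 1 − 1 = 0.
(K is a triangulation of the circle S^1.)

Hence the Betti numbers are b_0 = 1, b_1 = 1.

b_0 = 1, b_1 = 1.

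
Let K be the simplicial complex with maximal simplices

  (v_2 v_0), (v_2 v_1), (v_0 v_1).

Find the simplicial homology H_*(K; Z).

Order the vertices as v_0 < v_1 < v_2. Listing each simplex with vertices in this order, K has dimension 1 with simplices:

  0-simplices (3): [v_0], [v_1], [v_2]
  1-simplices (3): [v_0,v_1], [v_0,v_2], [v_1,v_2]

Hence C_0 ≅ Z^3, C_1 ≅ Z^3.

∂_1: C_1 → C_0 maps an edge to its endpoints' difference, ∂[p,q] = q − p.
The 3×3 boundary matrix has rank 2 and Smith normal form diag(1,1).

From H_k ≅ ker(∂_k) / im(∂_{k+1}) we obtain:

  H_0: rank C_0 − rank ∂_1 = 3 − 2 = 1, and the invariant factors of ∂_1 are all 1, so H_0 = Z.
  H_1: rank ker ∂_1 − rank ∂_2 = (3 − 2) − 0 = 1, and there is no ∂_2, so H_1 = Z.

(K is a triangulation of the circle S^1.)

H_0 = Z,  H_1 = Z.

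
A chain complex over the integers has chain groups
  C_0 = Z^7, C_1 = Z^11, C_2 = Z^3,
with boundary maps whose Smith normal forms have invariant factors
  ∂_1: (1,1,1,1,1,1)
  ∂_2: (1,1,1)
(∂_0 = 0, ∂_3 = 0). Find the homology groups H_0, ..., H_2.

H_0: b_0 = 7 − 0 − 6 = 1; torsion from ∂_1 factors > 1: none. So H_0 ≅ Z.
H_1: b_1 = 11 − 6 − 3 = 2; torsion from ∂_2 factors > 1: none. So H_1 ≅ Z^2.
H_2: b_2 = 3 − 3 − 0 = 0; torsion from ∂_3 factors > 1: none. So H_2 ≅ 0.

H_0 ≅ Z,  H_1 ≅ Z^2,  H_2 = 0.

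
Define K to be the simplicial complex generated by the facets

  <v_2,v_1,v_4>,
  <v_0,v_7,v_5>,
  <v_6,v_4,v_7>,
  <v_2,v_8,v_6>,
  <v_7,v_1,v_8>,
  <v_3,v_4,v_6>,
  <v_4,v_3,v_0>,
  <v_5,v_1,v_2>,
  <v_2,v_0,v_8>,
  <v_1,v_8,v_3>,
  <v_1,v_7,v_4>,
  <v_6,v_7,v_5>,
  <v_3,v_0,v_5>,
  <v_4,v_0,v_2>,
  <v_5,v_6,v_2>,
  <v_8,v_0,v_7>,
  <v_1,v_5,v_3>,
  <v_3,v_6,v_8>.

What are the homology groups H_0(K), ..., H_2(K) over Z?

K has 9 vertices, 27 edges, 18 triangles.
rank ∂_0 = 0, rank ∂_1 = 8 ⇒ b_0 = 9 − 0 − 8 = 1; all invariant factors of ∂_1 are 1 so no torsion. So H_0 = Z.
rank ∂_1 = 8, rank ∂_2 = 17 ⇒ b_1 = 27 − 8 − 17 = 2; all invariant factors of ∂_2 are 1 so no torsion. So H_1 = Z^2.
rank ∂_2 = 17, rank ∂_3 = 0 ⇒ b_2 = 18 − 17 − 0 = 1. So H_2 = Z.

H_0 ≅ Z,  H_1 ≅ Z^2,  H_2 ≅ Z.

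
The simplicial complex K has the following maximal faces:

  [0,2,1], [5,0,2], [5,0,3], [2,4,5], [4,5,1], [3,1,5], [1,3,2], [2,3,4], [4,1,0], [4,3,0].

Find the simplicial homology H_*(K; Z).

Take the total order 0 < 1 < 2 < 3 < 4 < 5 on the vertex set. Then K (dimension 2) consists of the simplices:

  0-simplices (6): [0], [1], [2], [3], [4], [5]
  1-simplices (15): [0,1], [0,2], [0,3], [0,4], [0,5], [1,2], [1,3], [1,4], [1,5], [2,3], [2,4], [2,5], [3,4], [3,5], [4,5]
  2-simplices (10): [0,1,2], [0,1,4], [0,2,5], [0,3,4], [0,3,5], [1,2,3], [1,3,5], [1,4,5], [2,3,4], [2,4,5]

giving chain groups C_0 ≅ Z^6, C_1 ≅ Z^15, C_2 ≅ Z^10.

Boundary ∂_1: C_1 → C_0 is given by ∂[p,q] = [q] − [p].
The resulting 6×15 matrix has rank 5, and its Smith normal form has invariant factors (1,1,1,1,1).

Boundary ∂_2: C_2 → C_1 acts by ∂[p,q,r] = [q,r] − [p,r] + [p,q]. For instance
  ∂[0,2,5] = [2,5] − [0,5] + [0,2],
  ∂[0,3,4] = [3,4] − [0,4] + [0,3].
As a 15×10 matrix over Z this has rank 10, with invariant factors (1,1,1,1,1,1,1,1,1,2).

From H_k ≅ ker(∂_k) / im(∂_{k+1}) we obtain:

  H_0: rank C_0 − rank ∂_1 = 6 − 5 = 1, and the invariant factors of ∂_1 are all 1, so H_0 ≅ Z.
  H_1: rank ker ∂_1 − rank ∂_2 = (15 − 5) − 10 = 0, and ∂_2 has invariant factor 2 > 1, so H_1 ≅ Z/2Z.
  H_2: rank ker ∂_2 − rank ∂_3 = (10 − 10) − 0 = 0, and there is no ∂_3, so H_2 ≅ 0.

H_0 ≅ Z,  H_1 ≅ Z/2Z,  H_2 = 0.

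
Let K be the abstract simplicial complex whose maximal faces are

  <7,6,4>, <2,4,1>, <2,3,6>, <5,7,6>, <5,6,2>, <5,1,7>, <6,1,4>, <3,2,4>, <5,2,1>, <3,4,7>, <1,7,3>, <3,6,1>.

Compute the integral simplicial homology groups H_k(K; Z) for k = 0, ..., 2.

Order the vertices as 1 < 2 < 3 < 4 < 5 < 6 < 7. Listing each simplex with vertices in this order, K has dimension 2 with simplices:

  0-simplices (7): [1], [2], [3], [4], [5], [6], [7]
  1-simplices (18): [1,2], [1,3], [1,4], [1,5], [1,6], [1,7], [2,3], [2,4], [2,5], [2,6], [3,4], [3,6], [3,7], [4,6], [4,7], [5,6], [5,7], [6,7]
  2-simplices (12): [1,2,4], [1,2,5], [1,3,6], [1,3,7], [1,4,6], [1,5,7], [2,3,4], [2,3,6], [2,5,6], [3,4,7], [4,6,7], [5,6,7]

so the chain groups are C_0 ≅ Z^7, C_1 ≅ Z^18, C_2 ≅ Z^12.

∂_1: C_1 → C_0 sends each edge [p,q] (with p < q) to q − p.
The resulting 7×18 matrix has rank 6, and its Smith normal form has invariant factors (1,1,1,1,1,1).

Boundary ∂_2: C_2 → C_1 acts by ∂[p,q,r] = [q,r] − [p,r] + [p,q]. For instance
  ∂[1,4,6] = [4,6] − [1,6] + [1,4],
  ∂[2,5,6] = [5,6] − [2,6] + [2,5].
The 18×12 boundary matrix has rank 12 and Smith normal form diag(1,1,1,1,1,1,1,1,1,1,1,2).

Now H_k = ker ∂_k / im ∂_{k+1}, so:

  H_0: rank C_0 − rank ∂_1 = 7 − 6 = 1, and the invariant factors of ∂_1 are all 1, so H_0 = Z.
  H_1: rank ker ∂_1 − rank ∂_2 = (18 − 6) − 12 = 0, and ∂_2 has invariant factor 2 > 1, so H_1 = Z_2.
  H_2: rank ker ∂_2 − rank ∂_3 = (12 − 12) − 0 = 0, and there is no ∂_3, so H_2 = 0.

As a check, the Euler characteristic is 7 − 18 + 12 = 1, which agrees with 1 − 0 + 0 = 1.

H_0 ≅ Z,  H_1 ≅ Z_2,  H_2 = 0.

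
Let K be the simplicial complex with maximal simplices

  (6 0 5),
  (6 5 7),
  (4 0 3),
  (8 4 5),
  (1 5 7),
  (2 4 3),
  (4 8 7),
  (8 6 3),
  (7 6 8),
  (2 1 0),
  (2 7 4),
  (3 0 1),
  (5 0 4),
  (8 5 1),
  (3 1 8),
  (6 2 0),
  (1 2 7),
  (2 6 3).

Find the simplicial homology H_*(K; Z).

K has 9 vertices, 27 edges, 18 triangles.
rank ∂_0 = 0, rank ∂_1 = 8 ⇒ b_0 = 9 − 0 − 8 = 1; all invariant factors of ∂_1 are 1 so no torsion. So H_0 ≅ Z.
rank ∂_1 = 8, rank ∂_2 = 18 ⇒ b_1 = 27 − 8 − 18 = 1; ∂_2 has invariant factor(s) [2] giving torsion. So H_1 ≅ Z ⊕ Z/2.
rank ∂_2 = 18, rank ∂_3 = 0 ⇒ b_2 = 18 − 18 − 0 = 0. So H_2 ≅ 0.

H_0 = Z,  H_1 = Z ⊕ Z/2,  H_2 = 0.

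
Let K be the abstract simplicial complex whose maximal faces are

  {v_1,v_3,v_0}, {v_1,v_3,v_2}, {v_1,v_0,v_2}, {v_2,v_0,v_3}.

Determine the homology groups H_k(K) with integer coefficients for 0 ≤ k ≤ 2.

H_0 = Z,  H_1 = 0,  H_2 = Z.

We work with the vertex ordering v_0 < v_1 < v_2 < v_3. The simplices of K, each written with vertices in increasing order, are:

  0-simplices (4): [v_0], [v_1], [v_2], [v_3]
  1-simplices (6): [v_0,v_1], [v_0,v_2], [v_0,v_3], [v_1,v_2], [v_1,v_3], [v_2,v_3]
  2-simplices (4): [v_0,v_1,v_2], [v_0,v_1,v_3], [v_0,v_2,v_3], [v_1,v_2,v_3]

giving chain groups C_0 ≅ Z^4, C_1 ≅ Z^6, C_2 ≅ Z^4.

∂_1: C_1 → C_0 is given by ∂[p,q] = [q] − [p]. For instance
  ∂[v_1,v_2] = [v_2] − [v_1].
The resulting 4×6 matrix has rank 3, and its Smith normal form has invariant factors (1,1,1).

Boundary ∂_2: C_2 → C_1 maps a triangle to the signed sum of its edges. For instance
  ∂[v_0,v_1,v_2] = [v_1,v_2] − [v_0,v_2] + [v_0,v_1],
  ∂[v_0,v_2,v_3] = [v_2,v_3] − [v_0,v_3] + [v_0,v_2].
The 6×4 boundary matrix has rank 3 and Smith normal form diag(1,1,1).

Computing H_k = (kernel of ∂_k) / (image of ∂_{k+1}):

  H_0: rank C_0 − rank ∂_1 = 4 − 3 = 1, and the invariant factors of ∂_1 are all 1, so H_0 = Z.
  H_1: rank ker ∂_1 − rank ∂_2 = (6 − 3) − 3 = 0, and the invariant factors of ∂_2 are all 1, so H_1 = 0.
  H_2: rank ker ∂_2 − rank ∂_3 = (4 − 3) − 0 = 1, and there is no ∂_3, so H_2 = Z.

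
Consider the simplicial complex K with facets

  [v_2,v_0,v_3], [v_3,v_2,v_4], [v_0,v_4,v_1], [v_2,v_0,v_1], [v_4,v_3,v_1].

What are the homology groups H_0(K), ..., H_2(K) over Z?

Take the total order v_0 < v_1 < v_2 < v_3 < v_4 on the vertex set. Then K (dimension 2) consists of the simplices:

  0-simplices (5): [v_0], [v_1], [v_2], [v_3], [v_4]
  1-simplices (10): [v_0,v_1], [v_0,v_2], [v_0,v_3], [v_0,v_4], [v_1,v_2], [v_1,v_3], [v_1,v_4], [v_2,v_3], [v_2,v_4], [v_3,v_4]
  2-simplices (5): [v_0,v_1,v_2], [v_0,v_1,v_4], [v_0,v_2,v_3], [v_1,v_3,v_4], [v_2,v_3,v_4]

Hence C_0 ≅ Z^5, C_1 ≅ Z^10, C_2 ≅ Z^5.

The boundary map ∂_1: C_1 → C_0 maps an edge to its endpoints' difference, ∂[p,q] = q − p.
The 5×10 boundary matrix has rank 4 and Smith normal form diag(1,1,1,1).

Boundary ∂_2: C_2 → C_1 acts by ∂[p,q,r] = [q,r] − [p,r] + [p,q]. For instance
  ∂[v_1,v_3,v_4] = [v_3,v_4] − [v_1,v_4] + [v_1,v_3],
  ∂[v_0,v_1,v_4] = [v_1,v_4] − [v_0,v_4] + [v_0,v_1].
The resulting 10×5 matrix has rank 5, and its Smith normal form has invariant factors (1,1,1,1,1).

Reading off H_k = ker ∂_k / im ∂_{k+1}:

  H_0: rank C_0 − rank ∂_1 = 5 − 4 = 1, and the invariant factors of ∂_1 are all 1, so H_0 ≅ Z.
  H_1: rank ker ∂_1 − rank ∂_2 = (10 − 4) − 5 = 1, and the invariant factors of ∂_2 are all 1, so H_1 ≅ Z.
  H_2: rank ker ∂_2 − rank ∂_3 = (5 − 5) − 0 = 0, and there is no ∂_3, so H_2 ≅ 0.

H_0 = Z,  H_1 = Z,  H_2 = 0.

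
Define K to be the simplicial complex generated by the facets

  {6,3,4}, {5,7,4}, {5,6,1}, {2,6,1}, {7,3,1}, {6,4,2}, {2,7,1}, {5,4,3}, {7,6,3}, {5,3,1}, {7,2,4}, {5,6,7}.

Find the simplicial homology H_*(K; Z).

H_0 ≅ Z,  H_1 ≅ Z/2Z,  H_2 = 0.

K has 7 vertices, 18 edges, 12 triangles.
rank ∂_0 = 0, rank ∂_1 = 6 ⇒ b_0 = 7 − 0 − 6 = 1; all invariant factors of ∂_1 are 1 so no torsion. So H_0 ≅ Z.
rank ∂_1 = 6, rank ∂_2 = 12 ⇒ b_1 = 18 − 6 − 12 = 0; ∂_2 has invariant factor(s) [2] giving torsion. So H_1 ≅ Z/2Z.
rank ∂_2 = 12, rank ∂_3 = 0 ⇒ b_2 = 12 − 12 − 0 = 0. So H_2 ≅ 0.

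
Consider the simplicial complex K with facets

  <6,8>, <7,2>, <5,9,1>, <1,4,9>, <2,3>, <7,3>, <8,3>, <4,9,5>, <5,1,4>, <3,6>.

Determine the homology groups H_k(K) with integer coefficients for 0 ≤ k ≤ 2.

H_0 ≅ Z^2,  H_1 ≅ Z^2,  H_2 ≅ Z.

Fix the vertex order 1 < 2 < 3 < 4 < 5 < 6 < 7 < 8 < 9 and write every simplex with vertices in increasing order. Then dim K = 2 and the simplices of K are:

  0-simplices (9): [1], [2], [3], [4], [5], [6], [7], [8], [9]
  1-simplices (12): [1,4], [1,5], [1,9], [2,3], [2,7], [3,6], [3,7], [3,8], [4,5], [4,9], [5,9], [6,8]
  2-simplices (4): [1,4,5], [1,4,9], [1,5,9], [4,5,9]

Hence C_0 ≅ Z^9, C_1 ≅ Z^12, C_2 ≅ Z^4.

The boundary map ∂_1: C_1 → C_0 sends each edge [p,q] (with p < q) to q − p. For instance
  ∂[2,3] = [3] − [2].
The resulting 9×12 matrix has rank 7, and its Smith normal form has invariant factors (1,1,1,1,1,1,1).

Boundary ∂_2: C_2 → C_1 sends each 2-simplex [p,q,r] to [q,r] − [p,r] + [p,q]. For instance
  ∂[4,5,9] = [5,9] − [4,9] + [4,5],
  ∂[1,5,9] = [5,9] − [1,9] + [1,5].
The 12×4 boundary matrix has rank 3 and Smith normal form diag(1,1,1).

Reading off H_k = ker ∂_k / im ∂_{k+1}:

  H_0: rank C_0 − rank ∂_1 = 9 − 7 = 2, and the invariant factors of ∂_1 are all 1, so H_0 ≅ Z^2.
  H_1: rank ker ∂_1 − rank ∂_2 = (12 − 7) − 3 = 2, and the invariant factors of ∂_2 are all 1, so H_1 ≅ Z^2.
  H_2: rank ker ∂_2 − rank ∂_3 = (4 − 3) − 0 = 1, and there is no ∂_3, so H_2 ≅ Z.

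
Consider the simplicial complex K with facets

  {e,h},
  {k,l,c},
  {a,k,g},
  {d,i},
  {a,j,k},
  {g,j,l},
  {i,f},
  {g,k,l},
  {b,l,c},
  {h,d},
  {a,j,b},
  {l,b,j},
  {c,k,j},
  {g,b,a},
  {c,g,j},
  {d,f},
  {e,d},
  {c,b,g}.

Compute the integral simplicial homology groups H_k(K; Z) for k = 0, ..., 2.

Fix the vertex order a < b < c < d < e < f < g < h < i < j < k < l and write every simplex with vertices in increasing order. Then dim K = 2 and the simplices of K are:

  0-simplices (12): a, b, c, d, e, f, g, h, i, j, k, l
  1-simplices (24): ab, ag, aj, ak, bc, bg, bj, bl, cg, cj, ck, cl, de, df, dh, di, eh, fi, gj, gk, gl, jk, jl, kl
  2-simplices (12): abg, abj, agk, ajk, bcg, bcl, bjl, cgj, cjk, ckl, gjl, gkl

so the chain groups are C_0 ≅ Z^12, C_1 ≅ Z^24, C_2 ≅ Z^12.

Boundary ∂_1: C_1 → C_0 maps an edge to its endpoints' difference, ∂[p,q] = q − p. For instance
  ∂ab = b − a.
The resulting 12×24 matrix has rank 10, and its Smith normal form has invariant factors (1,1,1,1,1,1,1,1,1,1).

Boundary ∂_2: C_2 → C_1 sends each 2-simplex [p,q,r] to [q,r] − [p,r] + [p,q]. For instance
  ∂bcg = cg − bg + bc,
  ∂bcl = cl − bl + bc.
This gives a 24×12 integer matrix of rank 12; reducing to Smith normal form yields diagonal entries (1,1,1,1,1,1,1,1,1,1,1,2).

Computing H_k = (kernel of ∂_k) / (image of ∂_{k+1}):

  H_0: rank C_0 − rank ∂_1 = 12 − 10 = 2, and the invariant factors of ∂_1 are all 1, so H_0 = Z^2.
  H_1: rank ker ∂_1 − rank ∂_2 = (24 − 10) − 12 = 2, and ∂_2 has invariant factor 2 > 1, so H_1 = Z^2 ⊕ Z/2Z.
  H_2: rank ker ∂_2 − rank ∂_3 = (12 − 12) − 0 = 0, and there is no ∂_3, so H_2 = 0.

As a check, the Euler characteristic is 12 − 24 + 12 = 0, which agrees with 2 − 2 + 0 = 0.

H_0 = Z^2,  H_1 = Z^2 ⊕ Z/2Z,  H_2 = 0.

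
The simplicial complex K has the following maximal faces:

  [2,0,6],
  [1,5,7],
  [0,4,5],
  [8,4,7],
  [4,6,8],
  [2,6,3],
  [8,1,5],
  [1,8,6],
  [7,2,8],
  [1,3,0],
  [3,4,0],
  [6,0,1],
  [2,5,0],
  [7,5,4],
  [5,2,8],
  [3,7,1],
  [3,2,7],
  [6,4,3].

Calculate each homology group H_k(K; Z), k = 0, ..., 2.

Take the total order 0 < 1 < 2 < 3 < 4 < 5 < 6 < 7 < 8 on the vertex set. Then K (dimension 2) consists of the simplices:

  0-simplices (9): [0], [1], [2], [3], [4], [5], [6], [7], [8]
  1-simplices (27): (27 of them)
  2-simplices (18): [0,1,3], [0,1,6], [0,2,5], [0,2,6], [0,3,4], [0,4,5], [1,3,7], [1,5,7], [1,5,8], [1,6,8], [2,3,6], [2,3,7], [2,5,8], [2,7,8], [3,4,6], [4,5,7], [4,6,8], [4,7,8]

so the chain groups are C_0 ≅ Z^9, C_1 ≅ Z^27, C_2 ≅ Z^18.

∂_1: C_1 → C_0 maps an edge to its endpoints' difference, ∂[p,q] = q − p.
This gives a 9×27 integer matrix of rank 8; reducing to Smith normal form yields diagonal entries (1,1,1,1,1,1,1,1).

The boundary map ∂_2: C_2 → C_1 maps a triangle to the signed sum of its edges. For instance
  ∂[0,1,3] = [1,3] − [0,3] + [0,1],
  ∂[1,3,7] = [3,7] − [1,7] + [1,3].
The resulting 27×18 matrix has rank 18, and its Smith normal form has invariant factors (1,1,1,1,1,1,1,1,1,1,1,1,1,1,1,1,1,2).

Computing H_k = (kernel of ∂_k) / (image of ∂_{k+1}):

  H_0: rank C_0 − rank ∂_1 = 9 − 8 = 1, and the invariant factors of ∂_1 are all 1, so H_0 ≅ Z.
  H_1: rank ker ∂_1 − rank ∂_2 = (27 − 8) − 18 = 1, and ∂_2 has invariant factor 2 > 1, so H_1 ≅ Z ⊕ Z/2Z.
  H_2: rank ker ∂_2 − rank ∂_3 = (18 − 18) − 0 = 0, and there is no ∂_3, so H_2 ≅ 0.

As a check, the Euler characteristic is 9 − 27 + 18 = 0, which agrees with 1 − 1 + 0 = 0.

H_0 = Z,  H_1 = Z ⊕ Z/2Z,  H_2 = 0.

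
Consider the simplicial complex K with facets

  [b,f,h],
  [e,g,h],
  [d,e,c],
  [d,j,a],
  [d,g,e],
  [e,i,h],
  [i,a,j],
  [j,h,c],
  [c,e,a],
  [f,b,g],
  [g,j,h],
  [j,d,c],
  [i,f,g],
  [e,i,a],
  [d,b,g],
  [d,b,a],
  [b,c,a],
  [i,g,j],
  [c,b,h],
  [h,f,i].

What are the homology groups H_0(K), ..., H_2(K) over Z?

Order the vertices as a < b < c < d < e < f < g < h < i < j. Listing each simplex with vertices in this order, K has dimension 2 with simplices:

  0-simplices (10): a, b, c, d, e, f, g, h, i, j
  1-simplices (30): ab, ac, ad, ae, ai, aj, bc, bd, bf, bg, bh, cd, ce, ch, cj, de, dg, dj, eg, eh, ei, fg, fh, fi, gh, gi, gj, hi, hj, ij
  2-simplices (20): abc, abd, ace, adj, aei, aij, bch, bdg, bfg, bfh, cde, cdj, chj, deg, egh, ehi, fgi, fhi, ghj, gij

giving chain groups C_0 ≅ Z^10, C_1 ≅ Z^30, C_2 ≅ Z^20.

Boundary ∂_1: C_1 → C_0 maps an edge to its endpoints' difference, ∂[p,q] = q − p. For instance
  ∂fg = g − f.
The 10×30 boundary matrix has rank 9 and Smith normal form diag(1,1,1,1,1,1,1,1,1).

Boundary ∂_2: C_2 → C_1 acts by ∂[p,q,r] = [q,r] − [p,r] + [p,q]. For instance
  ∂bfh = fh − bh + bf,
  ∂ace = ce − ae + ac.
The resulting 30×20 matrix has rank 20, and its Smith normal form has invariant factors (1,1,1,1,1,1,1,1,1,1,1,1,1,1,1,1,1,1,1,2).

Reading off H_k = ker ∂_k / im ∂_{k+1}:

  H_0: rank C_0 − rank ∂_1 = 10 − 9 = 1, and the invariant factors of ∂_1 are all 1, so H_0 ≅ Z.
  H_1: rank ker ∂_1 − rank ∂_2 = (30 − 9) − 20 = 1, and ∂_2 has invariant factor 2 > 1, so H_1 ≅ Z ⊕ Z/2.
  H_2: rank ker ∂_2 − rank ∂_3 = (20 − 20) − 0 = 0, and there is no ∂_3, so H_2 ≅ 0.

(K is a triangulation of the Klein bottle.)

H_0 = Z,  H_1 = Z ⊕ Z/2,  H_2 = 0.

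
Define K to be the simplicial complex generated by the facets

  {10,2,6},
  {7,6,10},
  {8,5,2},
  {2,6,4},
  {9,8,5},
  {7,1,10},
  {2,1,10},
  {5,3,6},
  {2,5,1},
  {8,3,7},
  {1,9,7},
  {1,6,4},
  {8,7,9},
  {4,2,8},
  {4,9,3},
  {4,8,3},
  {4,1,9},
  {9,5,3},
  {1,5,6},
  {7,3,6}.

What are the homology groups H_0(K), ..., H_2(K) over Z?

H_0 ≅ Z,  H_1 ≅ Z × Z/2,  H_2 = 0.

Order the vertices as 1 < 2 < 3 < 4 < 5 < 6 < 7 < 8 < 9 < 10. Listing each simplex with vertices in this order, K has dimension 2 with simplices:

  0-simplices (10): [1], [2], [3], [4], [5], [6], [7], [8], [9], [10]
  1-simplices (30): (30 of them)
  2-simplices (20): (20 of them)

giving chain groups C_0 ≅ Z^10, C_1 ≅ Z^30, C_2 ≅ Z^20.

Boundary ∂_1: C_1 → C_0 maps an edge to its endpoints' difference, ∂[p,q] = q − p. For instance
  ∂[1,9] = [9] − [1].
This gives a 10×30 integer matrix of rank 9; reducing to Smith normal form yields diagonal entries (1,1,1,1,1,1,1,1,1).

∂_2: C_2 → C_1 maps a triangle to the signed sum of its edges. For instance
  ∂[3,7,8] = [7,8] − [3,8] + [3,7],
  ∂[3,6,7] = [6,7] − [3,7] + [3,6].
The 30×20 boundary matrix has rank 20 and Smith normal form diag(1,1,1,1,1,1,1,1,1,1,1,1,1,1,1,1,1,1,1,2).

Reading off H_k = ker ∂_k / im ∂_{k+1}:

  H_0: rank C_0 − rank ∂_1 = 10 − 9 = 1, and the invariant factors of ∂_1 are all 1, so H_0 = Z.
  H_1: rank ker ∂_1 − rank ∂_2 = (30 − 9) − 20 = 1, and ∂_2 has invariant factor 2 > 1, so H_1 = Z × Z/2.
  H_2: rank ker ∂_2 − rank ∂_3 = (20 − 20) − 0 = 0, and there is no ∂_3, so H_2 = 0.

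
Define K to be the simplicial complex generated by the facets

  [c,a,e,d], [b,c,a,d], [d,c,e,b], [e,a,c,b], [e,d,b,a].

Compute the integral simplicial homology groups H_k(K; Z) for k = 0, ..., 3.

H_0 = Z,  H_1 = 0,  H_2 = 0,  H_3 = Z.

We work with the vertex ordering a < b < c < d < e. The simplices of K, each written with vertices in increasing order, are:

  0-simplices (5): a, b, c, d, e
  1-simplices (10): ab, ac, ad, ae, bc, bd, be, cd, ce, de
  2-simplices (10): abc, abd, abe, acd, ace, ade, bcd, bce, bde, cde
  3-simplices (5): abcd, abce, abde, acde, bcde

giving chain groups C_0 ≅ Z^5, C_1 ≅ Z^10, C_2 ≅ Z^10, C_3 ≅ Z^5.

Boundary ∂_1: C_1 → C_0 is given by ∂[p,q] = [q] − [p].
The 5×10 boundary matrix has rank 4 and Smith normal form diag(1,1,1,1).

Boundary ∂_2: C_2 → C_1 maps a triangle to the signed sum of its edges. For instance
  ∂bde = de − be + bd,
  ∂bce = ce − be + bc.
This gives a 10×10 integer matrix of rank 6; reducing to Smith normal form yields diagonal entries (1,1,1,1,1,1).

∂_3: C_3 → C_2 sends each 3-simplex σ to the alternating sum Σ_i (−1)^i (σ with its i-th vertex removed). For instance
  ∂abce = bce − ace + abe − abc,
  ∂acde = cde − ade + ace − acd.
The 10×5 boundary matrix has rank 4 and Smith normal form diag(1,1,1,1).

From H_k ≅ ker(∂_k) / im(∂_{k+1}) we obtain:

  H_0: rank C_0 − rank ∂_1 = 5 − 4 = 1, and the invariant factors of ∂_1 are all 1, so H_0 = Z.
  H_1: rank ker ∂_1 − rank ∂_2 = (10 − 4) − 6 = 0, and the invariant factors of ∂_2 are all 1, so H_1 = 0.
  H_2: rank ker ∂_2 − rank ∂_3 = (10 − 6) − 4 = 0, and the invariant factors of ∂_3 are all 1, so H_2 = 0.
  H_3: rank ker ∂_3 − rank ∂_4 = (5 − 4) − 0 = 1, and there is no ∂_4, so H_3 = Z.

As a check, the Euler characteristic is 5 − 10 + 10 − 5 = 0, which agrees with 1 − 0 + 0 − 1 = 0.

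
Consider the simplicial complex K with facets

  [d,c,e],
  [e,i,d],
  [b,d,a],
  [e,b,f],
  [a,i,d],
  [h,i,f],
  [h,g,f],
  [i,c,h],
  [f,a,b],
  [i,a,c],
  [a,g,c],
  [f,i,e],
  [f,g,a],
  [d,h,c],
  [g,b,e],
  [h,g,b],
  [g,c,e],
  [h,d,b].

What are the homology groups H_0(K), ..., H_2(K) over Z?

H_0 = Z,  H_1 = Z ⊕ Z/2,  H_2 = 0.

K has 9 vertices, 27 edges, 18 triangles.
rank ∂_0 = 0, rank ∂_1 = 8 ⇒ b_0 = 9 − 0 − 8 = 1; all invariant factors of ∂_1 are 1 so no torsion. So H_0 = Z.
rank ∂_1 = 8, rank ∂_2 = 18 ⇒ b_1 = 27 − 8 − 18 = 1; ∂_2 has invariant factor(s) [2] giving torsion. So H_1 = Z ⊕ Z/2.
rank ∂_2 = 18, rank ∂_3 = 0 ⇒ b_2 = 18 − 18 − 0 = 0. So H_2 = 0.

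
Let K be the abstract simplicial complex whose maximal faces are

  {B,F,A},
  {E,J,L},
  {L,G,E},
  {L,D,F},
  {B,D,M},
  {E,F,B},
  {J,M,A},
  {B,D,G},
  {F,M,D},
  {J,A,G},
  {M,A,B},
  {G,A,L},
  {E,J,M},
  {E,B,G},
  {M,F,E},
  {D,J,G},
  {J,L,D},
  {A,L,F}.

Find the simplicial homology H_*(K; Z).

H_0 = Z,  H_1 = Z ⊕ Z_2,  H_2 = 0.

Fix the vertex order A < B < D < E < F < G < J < L < M and write every simplex with vertices in increasing order. Then dim K = 2 and the simplices of K are:

  0-simplices (9): A, B, D, E, F, G, J, L, M
  1-simplices (27): AB, AF, AG, AJ, AL, AM, BD, BE, BF, BG, BM, DF, DG, DJ, DL, DM, EF, EG, EJ, EL, EM, FL, FM, GJ, GL, JL, JM
  2-simplices (18): ABF, ABM, AFL, AGJ, AGL, AJM, BDG, BDM, BEF, BEG, DFL, DFM, DGJ, DJL, EFM, EGL, EJL, EJM

Hence C_0 ≅ Z^9, C_1 ≅ Z^27, C_2 ≅ Z^18.

∂_1: C_1 → C_0 is given by ∂[p,q] = [q] − [p].
As a 9×27 matrix over Z this has rank 8, with invariant factors (1,1,1,1,1,1,1,1).

The boundary map ∂_2: C_2 → C_1 acts by ∂[p,q,r] = [q,r] − [p,r] + [p,q]. For instance
  ∂AJM = JM − AM + AJ,
  ∂EGL = GL − EL + EG.
This gives a 27×18 integer matrix of rank 18; reducing to Smith normal form yields diagonal entries (1,1,1,1,1,1,1,1,1,1,1,1,1,1,1,1,1,2).

From H_k ≅ ker(∂_k) / im(∂_{k+1}) we obtain:

  H_0: rank C_0 − rank ∂_1 = 9 − 8 = 1, and the invariant factors of ∂_1 are all 1, so H_0 ≅ Z.
  H_1: rank ker ∂_1 − rank ∂_2 = (27 − 8) − 18 = 1, and ∂_2 has invariant factor 2 > 1, so H_1 ≅ Z ⊕ Z_2.
  H_2: rank ker ∂_2 − rank ∂_3 = (18 − 18) − 0 = 0, and there is no ∂_3, so H_2 ≅ 0.

As a check, the Euler characteristic is 9 − 27 + 18 = 0, which agrees with 1 − 1 + 0 = 0.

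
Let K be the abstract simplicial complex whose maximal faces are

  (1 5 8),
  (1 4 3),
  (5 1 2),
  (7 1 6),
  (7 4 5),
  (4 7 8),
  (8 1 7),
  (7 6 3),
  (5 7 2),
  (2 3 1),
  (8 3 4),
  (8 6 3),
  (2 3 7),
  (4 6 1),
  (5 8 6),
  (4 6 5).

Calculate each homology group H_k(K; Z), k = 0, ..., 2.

K has 8 vertices, 24 edges, 16 triangles.
rank ∂_0 = 0, rank ∂_1 = 7 ⇒ b_0 = 8 − 0 − 7 = 1; all invariant factors of ∂_1 are 1 so no torsion. So H_0 ≅ Z.
rank ∂_1 = 7, rank ∂_2 = 15 ⇒ b_1 = 24 − 7 − 15 = 2; all invariant factors of ∂_2 are 1 so no torsion. So H_1 ≅ Z^2.
rank ∂_2 = 15, rank ∂_3 = 0 ⇒ b_2 = 16 − 15 − 0 = 1. So H_2 ≅ Z.

H_0 ≅ Z,  H_1 ≅ Z^2,  H_2 ≅ Z.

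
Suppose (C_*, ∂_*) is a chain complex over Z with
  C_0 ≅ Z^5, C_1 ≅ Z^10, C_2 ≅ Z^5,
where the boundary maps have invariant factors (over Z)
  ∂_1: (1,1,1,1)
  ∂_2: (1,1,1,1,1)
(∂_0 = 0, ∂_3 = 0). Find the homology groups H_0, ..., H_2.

H_0: b_0 = 5 − 0 − 4 = 1; torsion from ∂_1 factors > 1: none. So H_0 = Z.
H_1: b_1 = 10 − 4 − 5 = 1; torsion from ∂_2 factors > 1: none. So H_1 = Z.
H_2: b_2 = 5 − 5 − 0 = 0; torsion from ∂_3 factors > 1: none. So H_2 = 0.

H_0 = Z,  H_1 = Z,  H_2 = 0.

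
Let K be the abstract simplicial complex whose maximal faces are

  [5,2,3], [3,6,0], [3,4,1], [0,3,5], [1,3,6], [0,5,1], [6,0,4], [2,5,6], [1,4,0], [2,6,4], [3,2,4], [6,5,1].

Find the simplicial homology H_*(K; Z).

Fix the vertex order 0 < 1 < 2 < 3 < 4 < 5 < 6 and write every simplex with vertices in increasing order. Then dim K = 2 and the simplices of K are:

  0-simplices (7): [0], [1], [2], [3], [4], [5], [6]
  1-simplices (18): [0,1], [0,3], [0,4], [0,5], [0,6], [1,3], [1,4], [1,5], [1,6], [2,3], [2,4], [2,5], [2,6], [3,4], [3,5], [3,6], [4,6], [5,6]
  2-simplices (12): [0,1,4], [0,1,5], [0,3,5], [0,3,6], [0,4,6], [1,3,4], [1,3,6], [1,5,6], [2,3,4], [2,3,5], [2,4,6], [2,5,6]

Hence C_0 ≅ Z^7, C_1 ≅ Z^18, C_2 ≅ Z^12.

∂_1: C_1 → C_0 maps an edge to its endpoints' difference, ∂[p,q] = q − p. For instance
  ∂[5,6] = [6] − [5].
As a 7×18 matrix over Z this has rank 6, with invariant factors (1,1,1,1,1,1).

∂_2: C_2 → C_1 maps a triangle to the signed sum of its edges. For instance
  ∂[2,3,5] = [3,5] − [2,5] + [2,3],
  ∂[1,3,4] = [3,4] − [1,4] + [1,3].
The 18×12 boundary matrix has rank 12 and Smith normal form diag(1,1,1,1,1,1,1,1,1,1,1,2).

Computing H_k = (kernel of ∂_k) / (image of ∂_{k+1}):

  H_0: rank C_0 − rank ∂_1 = 7 − 6 = 1, and the invariant factors of ∂_1 are all 1, so H_0 = Z.
  H_1: rank ker ∂_1 − rank ∂_2 = (18 − 6) − 12 = 0, and ∂_2 has invariant factor 2 > 1, so H_1 = Z/2.
  H_2: rank ker ∂_2 − rank ∂_3 = (12 − 12) − 0 = 0, and there is no ∂_3, so H_2 = 0.

H_0 = Z,  H_1 = Z/2,  H_2 = 0.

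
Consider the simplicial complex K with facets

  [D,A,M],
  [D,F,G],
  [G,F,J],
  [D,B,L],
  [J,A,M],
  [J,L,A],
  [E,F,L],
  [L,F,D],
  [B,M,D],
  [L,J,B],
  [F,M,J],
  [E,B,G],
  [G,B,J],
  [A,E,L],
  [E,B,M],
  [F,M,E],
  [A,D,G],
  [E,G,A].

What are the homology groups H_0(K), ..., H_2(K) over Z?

H_0 ≅ Z,  H_1 ≅ Z^2,  H_2 ≅ Z.

Fix the vertex order A < B < D < E < F < G < J < L < M and write every simplex with vertices in increasing order. Then dim K = 2 and the simplices of K are:

  0-simplices (9): A, B, D, E, F, G, J, L, M
  1-simplices (27): AD, AE, AG, AJ, AL, AM, BD, BE, BG, BJ, BL, BM, DF, DG, DL, DM, EF, EG, EL, EM, FG, FJ, FL, FM, GJ, JL, JM
  2-simplices (18): ADG, ADM, AEG, AEL, AJL, AJM, BDL, BDM, BEG, BEM, BGJ, BJL, DFG, DFL, EFL, EFM, FGJ, FJM

so the chain groups are C_0 ≅ Z^9, C_1 ≅ Z^27, C_2 ≅ Z^18.

The boundary map ∂_1: C_1 → C_0 sends each edge [p,q] (with p < q) to q − p.
The 9×27 boundary matrix has rank 8 and Smith normal form diag(1,1,1,1,1,1,1,1).

∂_2: C_2 → C_1 maps a triangle to the signed sum of its edges. For instance
  ∂DFL = FL − DL + DF,
  ∂EFM = FM − EM + EF.
The 27×18 boundary matrix has rank 17 and Smith normal form diag(1,1,1,1,1,1,1,1,1,1,1,1,1,1,1,1,1).

Computing H_k = (kernel of ∂_k) / (image of ∂_{k+1}):

  H_0: rank C_0 − rank ∂_1 = 9 − 8 = 1, and the invariant factors of ∂_1 are all 1, so H_0 = Z.
  H_1: rank ker ∂_1 − rank ∂_2 = (27 − 8) − 17 = 2, and the invariant factors of ∂_2 are all 1, so H_1 = Z^2.
  H_2: rank ker ∂_2 − rank ∂_3 = (18 − 17) − 0 = 1, and there is no ∂_3, so H_2 = Z.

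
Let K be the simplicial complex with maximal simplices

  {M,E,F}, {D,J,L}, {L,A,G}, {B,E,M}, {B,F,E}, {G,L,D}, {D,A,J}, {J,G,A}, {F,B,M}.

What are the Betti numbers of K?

K has 9 vertices, 16 edges, 9 triangles.
rank ∂_0 = 0, rank ∂_1 = 7 ⇒ b_0 = 9 − 0 − 7 = 2; all invariant factors of ∂_1 are 1 so no torsion. So H_0 = Z^2.
rank ∂_1 = 7, rank ∂_2 = 8 ⇒ b_1 = 16 − 7 − 8 = 1; all invariant factors of ∂_2 are 1 so no torsion. So H_1 = Z.
rank ∂_2 = 8, rank ∂_3 = 0 ⇒ b_2 = 9 − 8 − 0 = 1. So H_2 = Z.

b_0 = 2, b_1 = 1, b_2 = 1.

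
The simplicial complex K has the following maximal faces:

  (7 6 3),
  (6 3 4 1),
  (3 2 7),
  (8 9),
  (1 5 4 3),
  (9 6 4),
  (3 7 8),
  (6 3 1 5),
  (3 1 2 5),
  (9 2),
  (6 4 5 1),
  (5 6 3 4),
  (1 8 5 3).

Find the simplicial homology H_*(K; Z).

Order the vertices as 1 < 2 < 3 < 4 < 5 < 6 < 7 < 8 < 9. Listing each simplex with vertices in this order, K has dimension 3 with simplices:

  0-simplices (9): [1], [2], [3], [4], [5], [6], [7], [8], [9]
  1-simplices (24): (24 of them)
  2-simplices (20): (20 of them)
  3-simplices (7): [1,2,3,5], [1,3,4,5], [1,3,4,6], [1,3,5,6], [1,3,5,8], [1,4,5,6], [3,4,5,6]

giving chain groups C_0 ≅ Z^9, C_1 ≅ Z^24, C_2 ≅ Z^20, C_3 ≅ Z^7.

Boundary ∂_1: C_1 → C_0 is given by ∂[p,q] = [q] − [p]. For instance
  ∂[5,6] = [6] − [5].
The resulting 9×24 matrix has rank 8, and its Smith normal form has invariant factors (1,1,1,1,1,1,1,1).

Boundary ∂_2: C_2 → C_1 maps a triangle to the signed sum of its edges. For instance
  ∂[2,3,5] = [3,5] − [2,5] + [2,3],
  ∂[1,3,8] = [3,8] − [1,8] + [1,3].
The resulting 24×20 matrix has rank 14, and its Smith normal form has invariant factors (1,1,1,1,1,1,1,1,1,1,1,1,1,1).

The boundary map ∂_3: C_3 → C_2 sends each 3-simplex σ to the alternating sum Σ_i (−1)^i (σ with its i-th vertex removed). For instance
  ∂[1,3,5,6] = [3,5,6] − [1,5,6] + [1,3,6] − [1,3,5],
  ∂[3,4,5,6] = [4,5,6] − [3,5,6] + [3,4,6] − [3,4,5].
The 20×7 boundary matrix has rank 6 and Smith normal form diag(1,1,1,1,1,1).

From H_k ≅ ker(∂_k) / im(∂_{k+1}) we obtain:

  H_0: rank C_0 − rank ∂_1 = 9 − 8 = 1, and the invariant factors of ∂_1 are all 1, so H_0 = Z.
  H_1: rank ker ∂_1 − rank ∂_2 = (24 − 8) − 14 = 2, and the invariant factors of ∂_2 are all 1, so H_1 = Z^2.
  H_2: rank ker ∂_2 − rank ∂_3 = (20 − 14) − 6 = 0, and the invariant factors of ∂_3 are all 1, so H_2 = 0.
  H_3: rank ker ∂_3 − rank ∂_4 = (7 − 6) − 0 = 1, and there is no ∂_4, so H_3 = Z.

As a check, the Euler characteristic is 9 − 24 + 20 − 7 = -2, which agrees with 1 − 2 + 0 − 1 = -2.

H_0 = Z,  H_1 = Z^2,  H_2 = 0,  H_3 = Z.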